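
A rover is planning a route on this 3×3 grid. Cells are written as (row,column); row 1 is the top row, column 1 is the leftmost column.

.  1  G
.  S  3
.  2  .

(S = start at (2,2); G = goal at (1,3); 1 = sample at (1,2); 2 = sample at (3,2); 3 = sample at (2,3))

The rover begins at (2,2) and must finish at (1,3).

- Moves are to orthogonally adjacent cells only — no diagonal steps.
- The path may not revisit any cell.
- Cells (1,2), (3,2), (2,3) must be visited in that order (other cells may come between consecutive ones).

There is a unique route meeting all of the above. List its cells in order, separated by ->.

(2,2) -> (1,2) -> (1,1) -> (2,1) -> (3,1) -> (3,2) -> (3,3) -> (2,3) -> (1,3)

The waypoints must appear in the order (1,2), (3,2), (2,3), with no cell reused.
Route from (2,2): up to (1,2), left to (1,1), 2× down (reaching (3,1)), 2× right (reaching (3,3)), 2× up (reaching (1,3)) — 8 moves in all.
Check: order respected (1 at step 1, 2 at step 5, 3 at step 7).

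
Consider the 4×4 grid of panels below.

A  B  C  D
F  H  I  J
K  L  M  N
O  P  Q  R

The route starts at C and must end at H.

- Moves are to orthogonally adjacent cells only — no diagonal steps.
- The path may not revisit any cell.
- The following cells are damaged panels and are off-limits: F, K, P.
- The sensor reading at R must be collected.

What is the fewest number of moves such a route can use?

8

Any route passes through R somewhere between C and H. Summing Manhattan distances along the two legs (C → R → H) gives a lower bound of 4 + 4 = 8 moves.
A route of 8 moves achieves this: C → I → J → N → R → Q → M → L → H.
Since 8 matches the lower bound, it is optimal.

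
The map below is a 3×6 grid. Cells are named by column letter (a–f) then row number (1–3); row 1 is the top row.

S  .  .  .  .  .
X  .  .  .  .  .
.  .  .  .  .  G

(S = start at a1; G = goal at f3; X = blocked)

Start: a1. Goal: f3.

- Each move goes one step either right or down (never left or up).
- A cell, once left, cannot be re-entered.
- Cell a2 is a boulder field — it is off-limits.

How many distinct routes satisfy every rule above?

15

A right/down-only route from a1 to f3 makes exactly 2 down-moves and 5 right-moves in some order.
With no other constraints that would be C(7,2) = 21 routes.
Subtract routes through each blocked cell (inclusion–exclusion for overlaps): − through a2: 6 → 15.
That gives 15 routes.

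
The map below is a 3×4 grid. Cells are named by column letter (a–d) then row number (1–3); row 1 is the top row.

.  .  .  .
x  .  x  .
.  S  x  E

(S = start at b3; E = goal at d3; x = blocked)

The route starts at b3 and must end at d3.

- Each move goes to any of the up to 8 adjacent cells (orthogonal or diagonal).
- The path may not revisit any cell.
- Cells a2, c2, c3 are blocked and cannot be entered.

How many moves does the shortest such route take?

With diagonal moves allowed, the Chebyshev distance max(|Δrow|,|Δcol|) from b3 to d3 is 2, so at least 2 moves are needed.
That bound ignores the blocked cells. Measuring each leg by the fewest moves that actually steer around them (b3→d3: 4) raises the lower bound to 4.
A route of 4 moves exists: b3 → b2 → c1 → d2 → d3.
Since 4 matches that lower bound, it is optimal.

4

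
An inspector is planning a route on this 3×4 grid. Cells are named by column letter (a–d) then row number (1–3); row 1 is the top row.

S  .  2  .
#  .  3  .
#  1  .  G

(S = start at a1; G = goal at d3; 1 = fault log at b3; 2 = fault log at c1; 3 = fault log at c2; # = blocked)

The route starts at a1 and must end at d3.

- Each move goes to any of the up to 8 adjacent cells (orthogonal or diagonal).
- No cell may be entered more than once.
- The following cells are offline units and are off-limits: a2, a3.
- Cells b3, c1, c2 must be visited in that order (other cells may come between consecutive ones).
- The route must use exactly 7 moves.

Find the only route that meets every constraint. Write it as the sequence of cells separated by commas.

The waypoints must appear in the order b3, c1, c2, with no cell reused.
Route from a1: down-right to b2, down to b3, right to c3, up-right to d2, up-left to c1, down to c2, down-right to d3 — 7 moves in all.
Check: order respected (1 at step 2, 2 at step 5, 3 at step 6); 7 moves as required.

a1, b2, b3, c3, d2, c1, c2, d3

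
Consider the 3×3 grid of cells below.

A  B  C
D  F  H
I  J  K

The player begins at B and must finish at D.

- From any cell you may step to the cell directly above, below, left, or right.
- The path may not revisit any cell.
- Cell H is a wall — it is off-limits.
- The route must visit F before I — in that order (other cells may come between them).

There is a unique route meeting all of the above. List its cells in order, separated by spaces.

B F J I D

The waypoints must appear in the order F, I, with no cell reused.
Route from B: 2× down (reaching J), left to I, up to D — 4 moves in all.
Check: order respected (F at step 1, I at step 3).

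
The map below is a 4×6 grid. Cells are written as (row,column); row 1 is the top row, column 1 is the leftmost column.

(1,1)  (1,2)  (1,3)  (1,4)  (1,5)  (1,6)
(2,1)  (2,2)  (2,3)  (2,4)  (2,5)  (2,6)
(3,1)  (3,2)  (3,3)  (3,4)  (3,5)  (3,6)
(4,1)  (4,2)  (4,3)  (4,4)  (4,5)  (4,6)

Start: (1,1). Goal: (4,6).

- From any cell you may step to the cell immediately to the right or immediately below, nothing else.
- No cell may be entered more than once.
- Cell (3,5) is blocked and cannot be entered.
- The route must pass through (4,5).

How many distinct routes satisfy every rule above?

20

A right/down-only route from (1,1) to (4,6) makes exactly 3 down-moves and 5 right-moves in some order.
With no other constraints that would be C(8,3) = 56 routes.
Split at (4,5) and multiply the segment counts (each segment already excludes blocked cells): (1,1)→(4,5): 20; (4,5)→(4,6): 1; product = 20.
That gives 20 routes.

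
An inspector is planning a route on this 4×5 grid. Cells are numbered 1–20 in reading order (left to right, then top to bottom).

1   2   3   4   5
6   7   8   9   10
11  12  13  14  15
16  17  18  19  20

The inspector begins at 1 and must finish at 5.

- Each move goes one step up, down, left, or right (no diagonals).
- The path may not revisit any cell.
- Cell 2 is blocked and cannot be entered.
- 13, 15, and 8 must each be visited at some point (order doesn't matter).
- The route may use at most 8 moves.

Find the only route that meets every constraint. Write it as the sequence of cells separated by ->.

The 8-move cap with required stops at 13, 15, 8 leaves no slack for detours.
Route from 1: down to 6, 2× right (reaching 8), down to 13, 2× right (reaching 15), 2× up (reaching 5) — 8 moves in all.
Check: all required cells visited; 8 ≤ 8 moves.

1 -> 6 -> 7 -> 8 -> 13 -> 14 -> 15 -> 10 -> 5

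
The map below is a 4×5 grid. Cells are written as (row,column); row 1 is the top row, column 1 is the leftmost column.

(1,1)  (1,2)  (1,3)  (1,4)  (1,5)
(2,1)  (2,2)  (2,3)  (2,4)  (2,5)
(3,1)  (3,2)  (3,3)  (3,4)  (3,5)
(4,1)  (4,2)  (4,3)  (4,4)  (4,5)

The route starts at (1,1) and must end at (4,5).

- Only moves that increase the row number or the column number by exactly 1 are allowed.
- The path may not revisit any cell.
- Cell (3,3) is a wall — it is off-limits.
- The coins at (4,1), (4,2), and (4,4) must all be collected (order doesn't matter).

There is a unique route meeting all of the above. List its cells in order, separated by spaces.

(1,1) (2,1) (3,1) (4,1) (4,2) (4,3) (4,4) (4,5)

Moves only go right or down, so the column and row indices never decrease.
Route from (1,1): down 3 to (4,1), right 4 to (4,5) — 7 moves in all.
Check: all required cells visited.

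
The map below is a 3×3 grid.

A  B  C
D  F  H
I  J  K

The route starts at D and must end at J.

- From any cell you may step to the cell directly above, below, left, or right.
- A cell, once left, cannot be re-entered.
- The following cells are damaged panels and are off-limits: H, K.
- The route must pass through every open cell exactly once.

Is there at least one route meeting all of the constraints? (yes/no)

no

Cell C has only one open neighbour but is neither the start nor the goal, so a Hamiltonian route would have to both enter and leave it through the same neighbour — impossible without revisiting.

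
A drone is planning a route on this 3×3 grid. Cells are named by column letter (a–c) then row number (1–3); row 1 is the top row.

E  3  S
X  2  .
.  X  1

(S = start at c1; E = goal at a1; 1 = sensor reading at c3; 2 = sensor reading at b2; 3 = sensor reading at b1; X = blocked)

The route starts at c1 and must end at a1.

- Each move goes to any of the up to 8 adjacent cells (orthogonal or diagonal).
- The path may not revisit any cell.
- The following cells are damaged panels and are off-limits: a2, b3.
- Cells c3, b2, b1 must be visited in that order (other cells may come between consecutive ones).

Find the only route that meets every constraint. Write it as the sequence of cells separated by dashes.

c1 - c2 - c3 - b2 - b1 - a1

The waypoints must appear in the order c3, b2, b1, with no cell reused.
Route from c1: down 2 to c3, up-left 1 to b2, up 1 to b1, left 1 to a1 — 5 moves in all.
Check: order respected (1 at step 2, 2 at step 3, 3 at step 4).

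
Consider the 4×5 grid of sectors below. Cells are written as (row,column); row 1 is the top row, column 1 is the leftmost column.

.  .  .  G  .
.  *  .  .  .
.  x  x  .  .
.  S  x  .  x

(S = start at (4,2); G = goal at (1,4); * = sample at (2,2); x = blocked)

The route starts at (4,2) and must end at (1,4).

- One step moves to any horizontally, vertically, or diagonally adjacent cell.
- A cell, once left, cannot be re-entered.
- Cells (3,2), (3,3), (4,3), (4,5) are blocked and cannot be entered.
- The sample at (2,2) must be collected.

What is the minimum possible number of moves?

4

Any route passes through (2,2) somewhere between (4,2) and (1,4). Summing Chebyshev distances along the two legs ((4,2) → (2,2) → (1,4)) gives a lower bound of 2 + 2 = 4 moves.
A route of 4 moves achieves this: (4,2) → (3,1) → (2,2) → (1,3) → (1,4).
Since 4 matches the lower bound, it is optimal.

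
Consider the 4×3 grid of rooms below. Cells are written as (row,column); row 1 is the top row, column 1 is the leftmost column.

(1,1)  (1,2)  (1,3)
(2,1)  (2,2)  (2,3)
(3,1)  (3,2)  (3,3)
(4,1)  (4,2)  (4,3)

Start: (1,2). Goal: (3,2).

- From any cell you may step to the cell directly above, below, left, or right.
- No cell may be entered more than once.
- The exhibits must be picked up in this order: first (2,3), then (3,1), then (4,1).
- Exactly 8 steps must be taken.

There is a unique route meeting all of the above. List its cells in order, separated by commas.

The waypoints must appear in the order (2,3), (3,1), (4,1), with no cell reused.
Route from (1,2): right to (1,3), down to (2,3), 2× left (reaching (2,1)), 2× down (reaching (4,1)), right to (4,2), up to (3,2) — 8 moves in all.
Check: order respected ((2,3) at step 2, (3,1) at step 5, (4,1) at step 6); 8 moves as required.

(1,2), (1,3), (2,3), (2,2), (2,1), (3,1), (4,1), (4,2), (3,2)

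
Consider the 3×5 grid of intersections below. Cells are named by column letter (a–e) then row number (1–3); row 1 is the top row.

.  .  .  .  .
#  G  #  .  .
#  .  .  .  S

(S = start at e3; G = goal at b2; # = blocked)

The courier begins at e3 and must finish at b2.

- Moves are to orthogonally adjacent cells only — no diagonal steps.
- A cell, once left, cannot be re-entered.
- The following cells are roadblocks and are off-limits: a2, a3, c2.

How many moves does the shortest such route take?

4

The Manhattan distance from e3 to b2 is |3−2| + |5−2| = 4, so at least 4 moves are needed.
A route of 4 moves achieves this: e3 → d3 → c3 → b3 → b2.
Since 4 matches the lower bound, it is optimal.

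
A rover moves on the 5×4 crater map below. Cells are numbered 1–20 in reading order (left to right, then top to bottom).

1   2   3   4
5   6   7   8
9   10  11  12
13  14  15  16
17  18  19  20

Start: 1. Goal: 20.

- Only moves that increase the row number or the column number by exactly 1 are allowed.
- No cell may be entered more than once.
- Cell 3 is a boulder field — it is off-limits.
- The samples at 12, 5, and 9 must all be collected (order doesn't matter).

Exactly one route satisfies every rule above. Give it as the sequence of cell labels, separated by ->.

Moves only go right or down, so the column and row indices never decrease.
Route from 1: down 2 to 9, right 3 to 12, down 2 to 20 — 7 moves in all.
Check: all required cells visited.

1 -> 5 -> 9 -> 10 -> 11 -> 12 -> 16 -> 20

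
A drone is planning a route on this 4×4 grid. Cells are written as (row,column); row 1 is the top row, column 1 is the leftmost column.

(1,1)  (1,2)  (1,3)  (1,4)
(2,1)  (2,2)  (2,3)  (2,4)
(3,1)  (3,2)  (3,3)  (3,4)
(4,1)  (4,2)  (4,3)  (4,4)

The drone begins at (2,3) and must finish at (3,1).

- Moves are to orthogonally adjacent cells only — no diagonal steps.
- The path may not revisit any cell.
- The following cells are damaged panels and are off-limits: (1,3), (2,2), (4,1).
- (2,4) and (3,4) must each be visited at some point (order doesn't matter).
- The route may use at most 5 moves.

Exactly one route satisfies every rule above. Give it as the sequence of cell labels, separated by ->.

Any route must reach (2,4) and (3,4) and still end at (3,1) within 5 moves, so the order of the required stops is forced.
Route from (2,3): right 1 to (2,4), down 1 to (3,4), left 3 to (3,1) — 5 moves in all.
Check: all required cells visited; 5 ≤ 5 moves.

(2,3) -> (2,4) -> (3,4) -> (3,3) -> (3,2) -> (3,1)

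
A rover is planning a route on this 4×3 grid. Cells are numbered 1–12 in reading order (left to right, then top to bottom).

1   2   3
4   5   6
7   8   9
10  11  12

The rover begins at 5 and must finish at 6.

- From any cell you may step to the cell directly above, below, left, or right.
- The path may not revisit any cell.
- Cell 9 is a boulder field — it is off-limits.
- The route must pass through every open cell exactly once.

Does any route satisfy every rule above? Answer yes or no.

no

Cell 12 has only one open neighbour but is neither the start nor the goal, so a Hamiltonian route would have to both enter and leave it through the same neighbour — impossible without revisiting.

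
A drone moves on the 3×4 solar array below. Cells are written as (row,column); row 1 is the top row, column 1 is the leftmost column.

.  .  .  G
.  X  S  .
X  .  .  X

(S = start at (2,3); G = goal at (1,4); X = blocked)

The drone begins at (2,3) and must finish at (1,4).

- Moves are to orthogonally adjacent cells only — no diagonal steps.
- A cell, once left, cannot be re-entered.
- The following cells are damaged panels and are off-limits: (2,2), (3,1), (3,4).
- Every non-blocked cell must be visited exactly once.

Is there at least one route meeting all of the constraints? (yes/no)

Cell (2,1) has only one open neighbour but is neither the start nor the goal, so a Hamiltonian route would have to both enter and leave it through the same neighbour — impossible without revisiting.

no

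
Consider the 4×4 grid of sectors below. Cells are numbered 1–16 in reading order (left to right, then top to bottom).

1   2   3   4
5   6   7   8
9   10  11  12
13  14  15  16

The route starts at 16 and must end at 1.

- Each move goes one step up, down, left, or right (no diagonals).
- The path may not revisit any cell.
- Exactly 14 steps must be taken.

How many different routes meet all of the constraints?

Need simple routes of exactly 14 moves from 16 to 1 (Manhattan distance 6, so 4 moves are spent on a detour and 4 undoing it).
Branch systematically from the start, pruning whenever the remaining move budget drops below the Manhattan distance to 1 or differs from it in parity. Grouping the completions by first move — via 12: 16; via 15: 16 — and summing: 16 + 16 = 32.
That gives 32 routes.

32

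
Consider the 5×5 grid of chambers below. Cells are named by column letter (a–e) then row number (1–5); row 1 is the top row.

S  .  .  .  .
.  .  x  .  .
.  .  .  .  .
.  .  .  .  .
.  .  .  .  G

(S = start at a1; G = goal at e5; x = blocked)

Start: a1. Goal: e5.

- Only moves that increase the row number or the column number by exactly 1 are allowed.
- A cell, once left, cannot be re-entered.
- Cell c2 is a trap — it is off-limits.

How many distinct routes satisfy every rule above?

A right/down-only route from a1 to e5 makes exactly 4 down-moves and 4 right-moves in some order.
With no other constraints that would be C(8,4) = 70 routes.
Subtract routes through each blocked cell (inclusion–exclusion for overlaps): − through c2: 30 → 40.
That gives 40 routes.

40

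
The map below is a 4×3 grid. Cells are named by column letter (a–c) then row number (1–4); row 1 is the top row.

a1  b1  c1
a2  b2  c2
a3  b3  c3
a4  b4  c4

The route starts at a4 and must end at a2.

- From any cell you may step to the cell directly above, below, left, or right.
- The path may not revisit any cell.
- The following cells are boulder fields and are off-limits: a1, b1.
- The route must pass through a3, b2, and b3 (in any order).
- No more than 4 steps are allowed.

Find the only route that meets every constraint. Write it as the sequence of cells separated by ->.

The budget equals the shortest possible length, so every move has to be on a shortest route through the required cells.
Route from a4: up 1 to a3, right 1 to b3, up 1 to b2, left 1 to a2 — 4 moves in all.
Check: all required cells visited; 4 ≤ 4 moves.

a4 -> a3 -> b3 -> b2 -> a2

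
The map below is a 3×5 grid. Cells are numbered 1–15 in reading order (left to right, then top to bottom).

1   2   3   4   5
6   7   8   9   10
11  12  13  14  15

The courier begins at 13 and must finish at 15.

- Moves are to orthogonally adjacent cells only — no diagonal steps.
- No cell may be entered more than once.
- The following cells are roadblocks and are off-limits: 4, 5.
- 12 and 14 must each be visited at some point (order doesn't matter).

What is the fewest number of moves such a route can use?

Any route passes through 12 and 14 in some order between 13 and 15. Summing Manhattan distances along each leg and taking the cheapest ordering (13 → 12 → 14 → 15) gives a lower bound of 1 + 2 + 1 = 4 moves.
The shortest route satisfying every rule uses 6 moves: 13 → 12 → 7 → 8 → 9 → 14 → 15.
The bound of 4 isn't tight here; checking systematically, no route of length 4 through 5 satisfies every constraint, so 6 is the minimum.

6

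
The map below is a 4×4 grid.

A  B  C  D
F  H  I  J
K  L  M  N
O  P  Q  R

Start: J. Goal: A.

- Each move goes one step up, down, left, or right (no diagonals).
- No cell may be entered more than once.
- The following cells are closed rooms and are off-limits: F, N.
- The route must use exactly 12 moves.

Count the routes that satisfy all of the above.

1

Need simple routes of exactly 12 moves from J to A (Manhattan distance 4, so 4 moves are spent on a detour and 4 undoing it).
Enumerating: J D C I M Q P O K L H B A.
That gives 1 route.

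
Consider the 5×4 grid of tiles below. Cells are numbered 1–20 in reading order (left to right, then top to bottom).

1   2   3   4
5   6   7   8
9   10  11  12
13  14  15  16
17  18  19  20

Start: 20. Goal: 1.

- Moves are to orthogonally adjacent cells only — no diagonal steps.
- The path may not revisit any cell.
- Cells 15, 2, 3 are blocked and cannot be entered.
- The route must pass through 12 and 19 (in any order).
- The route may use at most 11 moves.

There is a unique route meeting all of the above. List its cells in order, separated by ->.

20 -> 19 -> 18 -> 14 -> 10 -> 11 -> 12 -> 8 -> 7 -> 6 -> 5 -> 1

The budget equals the shortest possible length, so every move has to be on a shortest route through the required cells.
Route from 20: left 2 to 18, up 2 to 10, right 2 to 12, up 1 to 8, left 3 to 5, up 1 to 1 — 11 moves in all.
Check: all required cells visited; 11 ≤ 11 moves.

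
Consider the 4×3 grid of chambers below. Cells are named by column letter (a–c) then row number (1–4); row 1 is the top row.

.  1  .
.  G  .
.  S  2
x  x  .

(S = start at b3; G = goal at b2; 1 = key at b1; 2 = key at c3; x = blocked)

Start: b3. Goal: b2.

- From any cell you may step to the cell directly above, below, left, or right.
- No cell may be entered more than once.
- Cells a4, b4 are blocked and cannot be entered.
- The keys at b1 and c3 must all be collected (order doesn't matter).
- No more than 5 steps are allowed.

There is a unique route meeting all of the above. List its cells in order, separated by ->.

b3 -> c3 -> c2 -> c1 -> b1 -> b2

Any route must reach b1 and c3 and still end at b2 within 5 moves, so the order of the required stops is forced.
Route from b3: right to c3, 2× up (reaching c1), left to b1, down to b2 — 5 moves in all.
Check: all required cells visited; 5 ≤ 5 moves.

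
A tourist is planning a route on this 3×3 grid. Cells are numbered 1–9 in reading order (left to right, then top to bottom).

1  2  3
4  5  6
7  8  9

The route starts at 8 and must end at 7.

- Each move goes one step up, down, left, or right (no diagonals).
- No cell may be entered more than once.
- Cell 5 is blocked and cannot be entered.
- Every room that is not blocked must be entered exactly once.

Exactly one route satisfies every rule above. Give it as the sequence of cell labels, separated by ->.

8 -> 9 -> 6 -> 3 -> 2 -> 1 -> 4 -> 7

Need to visit all 8 open cells exactly once, starting at 8 and ending at 7.
Route from 8: right to 9, 2× up (reaching 3), 2× left (reaching 1), 2× down (reaching 7) — 7 moves in all.
Check: all 8 open cells covered.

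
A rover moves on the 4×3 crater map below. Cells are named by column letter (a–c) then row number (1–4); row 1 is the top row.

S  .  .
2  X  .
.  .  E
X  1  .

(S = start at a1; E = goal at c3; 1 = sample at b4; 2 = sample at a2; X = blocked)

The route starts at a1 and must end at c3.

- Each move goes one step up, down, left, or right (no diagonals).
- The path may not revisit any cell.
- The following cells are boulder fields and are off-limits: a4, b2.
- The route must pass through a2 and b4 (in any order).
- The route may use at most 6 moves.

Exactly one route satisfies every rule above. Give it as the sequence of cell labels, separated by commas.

The budget equals the shortest possible length, so every move has to be on a shortest route through the required cells.
Route from a1: 2× down (reaching a3), right to b3, down to b4, right to c4, up to c3 — 6 moves in all.
Check: all required cells visited; 6 ≤ 6 moves.

a1, a2, a3, b3, b4, c4, c3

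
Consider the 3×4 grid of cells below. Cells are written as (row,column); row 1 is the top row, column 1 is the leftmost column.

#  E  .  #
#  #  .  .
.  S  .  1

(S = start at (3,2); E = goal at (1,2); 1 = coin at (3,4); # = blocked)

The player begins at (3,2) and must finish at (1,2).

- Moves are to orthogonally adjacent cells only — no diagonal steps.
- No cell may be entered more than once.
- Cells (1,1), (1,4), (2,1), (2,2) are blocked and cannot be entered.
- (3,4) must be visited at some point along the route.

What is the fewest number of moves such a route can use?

Any route passes through (3,4) somewhere between (3,2) and (1,2). Summing Manhattan distances along the two legs ((3,2) → (3,4) → (1,2)) gives a lower bound of 2 + 4 = 6 moves.
A route of 6 moves achieves this: (3,2) → (3,3) → (3,4) → (2,4) → (2,3) → (1,3) → (1,2).
Since 6 matches the lower bound, it is optimal.

6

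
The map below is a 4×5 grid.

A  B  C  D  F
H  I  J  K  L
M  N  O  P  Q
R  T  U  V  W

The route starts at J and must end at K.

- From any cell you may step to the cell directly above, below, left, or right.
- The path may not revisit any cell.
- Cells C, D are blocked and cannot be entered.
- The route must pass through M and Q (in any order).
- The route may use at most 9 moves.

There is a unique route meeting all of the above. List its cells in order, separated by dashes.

J - I - H - M - N - O - P - Q - L - K

Any route must reach M and Q and still end at K within 9 moves, so the order of the required stops is forced.
Route from J: left 2 to H, down 1 to M, right 4 to Q, up 1 to L, left 1 to K — 9 moves in all.
Check: all required cells visited; 9 ≤ 9 moves.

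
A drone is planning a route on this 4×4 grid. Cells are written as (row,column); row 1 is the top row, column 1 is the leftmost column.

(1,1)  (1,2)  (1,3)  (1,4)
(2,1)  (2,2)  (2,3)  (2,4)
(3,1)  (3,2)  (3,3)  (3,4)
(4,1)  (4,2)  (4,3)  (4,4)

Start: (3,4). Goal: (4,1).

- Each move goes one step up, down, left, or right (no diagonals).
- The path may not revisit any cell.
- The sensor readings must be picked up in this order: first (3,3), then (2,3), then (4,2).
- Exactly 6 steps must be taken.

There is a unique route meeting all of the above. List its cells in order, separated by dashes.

(3,4) - (3,3) - (2,3) - (2,2) - (3,2) - (4,2) - (4,1)

The waypoints must appear in the order (3,3), (2,3), (4,2), with no cell reused.
Route from (3,4): left to (3,3), up to (2,3), left to (2,2), 2× down (reaching (4,2)), left to (4,1) — 6 moves in all.
Check: order respected ((3,3) at step 1, (2,3) at step 2, (4,2) at step 5); 6 moves as required.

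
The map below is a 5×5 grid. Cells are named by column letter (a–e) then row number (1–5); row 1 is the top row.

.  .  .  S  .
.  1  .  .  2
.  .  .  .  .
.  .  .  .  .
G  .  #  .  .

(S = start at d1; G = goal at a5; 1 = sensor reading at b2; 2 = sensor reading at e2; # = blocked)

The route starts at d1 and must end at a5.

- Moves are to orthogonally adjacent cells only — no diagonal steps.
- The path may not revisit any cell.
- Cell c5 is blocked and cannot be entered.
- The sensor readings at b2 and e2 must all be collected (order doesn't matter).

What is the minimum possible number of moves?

Any route passes through b2 and e2 in some order between d1 and a5. Summing Manhattan distances along each leg and taking the cheapest ordering (d1 → e2 → b2 → a5) gives a lower bound of 2 + 3 + 4 = 9 moves.
A route of 9 moves achieves this: d1 → e1 → e2 → d2 → c2 → b2 → b3 → b4 → b5 → a5.
Since 9 matches the lower bound, it is optimal.

9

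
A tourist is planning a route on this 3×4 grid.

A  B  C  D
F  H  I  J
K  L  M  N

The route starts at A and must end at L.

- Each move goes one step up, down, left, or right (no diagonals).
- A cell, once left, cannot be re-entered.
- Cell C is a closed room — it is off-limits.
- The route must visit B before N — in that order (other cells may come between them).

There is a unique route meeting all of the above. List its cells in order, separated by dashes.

The waypoints must appear in the order B, N, with no cell reused.
Route from A: right to B, down to H, 2× right (reaching J), down to N, 2× left (reaching L) — 7 moves in all.
Check: order respected (B at step 1, N at step 5).

A - B - H - I - J - N - M - L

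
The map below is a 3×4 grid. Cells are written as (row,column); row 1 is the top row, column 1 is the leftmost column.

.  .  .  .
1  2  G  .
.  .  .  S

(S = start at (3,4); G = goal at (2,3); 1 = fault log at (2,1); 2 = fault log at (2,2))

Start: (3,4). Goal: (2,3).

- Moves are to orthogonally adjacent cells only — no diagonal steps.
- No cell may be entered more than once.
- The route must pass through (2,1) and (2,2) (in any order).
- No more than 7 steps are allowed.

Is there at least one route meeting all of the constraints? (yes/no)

yes

One route that works: (3,4) → (3,3) → (3,2) → (3,1) → (2,1) → (2,2) → (2,3).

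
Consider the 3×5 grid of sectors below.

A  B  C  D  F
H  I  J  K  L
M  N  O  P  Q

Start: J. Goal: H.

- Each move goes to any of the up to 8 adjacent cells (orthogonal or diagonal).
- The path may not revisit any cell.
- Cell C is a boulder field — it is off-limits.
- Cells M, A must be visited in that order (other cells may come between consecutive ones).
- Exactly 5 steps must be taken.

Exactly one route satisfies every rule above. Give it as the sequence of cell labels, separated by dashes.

J - N - M - I - A - H

The waypoints must appear in the order M, A, with no cell reused.
Route from J: down-left 1 to N, left 1 to M, up-right 1 to I, up-left 1 to A, down 1 to H — 5 moves in all.
Check: order respected (M at step 2, A at step 4); 5 moves as required.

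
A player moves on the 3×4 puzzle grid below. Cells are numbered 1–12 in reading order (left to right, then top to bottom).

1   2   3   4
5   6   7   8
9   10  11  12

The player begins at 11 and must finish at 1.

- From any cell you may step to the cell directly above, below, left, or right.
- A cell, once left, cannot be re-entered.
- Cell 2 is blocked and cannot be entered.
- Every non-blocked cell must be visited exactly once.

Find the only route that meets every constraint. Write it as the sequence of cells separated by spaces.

Need to visit all 11 open cells exactly once, starting at 11 and ending at 1.
Cell 4 has only two open neighbours (8 and 3), so the path must pass straight through it: one of those is the cell it's entered from and the other is where it exits.
Route from 11: right to 12, 2× up (reaching 4), left to 3, down to 7, left to 6, down to 10, left to 9, 2× up (reaching 1) — 10 moves in all.
Check: all 11 open cells covered.

11 12 8 4 3 7 6 10 9 5 1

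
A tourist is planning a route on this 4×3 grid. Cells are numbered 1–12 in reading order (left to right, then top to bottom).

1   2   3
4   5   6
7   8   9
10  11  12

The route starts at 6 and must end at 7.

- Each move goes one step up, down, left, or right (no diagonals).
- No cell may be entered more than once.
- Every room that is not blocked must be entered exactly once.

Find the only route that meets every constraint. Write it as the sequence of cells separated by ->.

6 -> 3 -> 2 -> 1 -> 4 -> 5 -> 8 -> 9 -> 12 -> 11 -> 10 -> 7

Need to visit all 12 open cells exactly once, starting at 6 and ending at 7.
Route from 6: up 1 to 3, left 2 to 1, down 1 to 4, right 1 to 5, down 1 to 8, right 1 to 9, down 1 to 12, left 2 to 10, up 1 to 7 — 11 moves in all.
Check: all 12 open cells covered.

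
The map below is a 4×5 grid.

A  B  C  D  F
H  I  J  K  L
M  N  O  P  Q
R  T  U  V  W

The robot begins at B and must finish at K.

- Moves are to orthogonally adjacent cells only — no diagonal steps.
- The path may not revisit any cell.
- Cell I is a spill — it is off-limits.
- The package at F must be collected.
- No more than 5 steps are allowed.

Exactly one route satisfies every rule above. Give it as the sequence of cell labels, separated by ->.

Any route must reach F and still end at K within 5 moves, so the order of the required stops is forced.
Route from B: right 3 to F, down 1 to L, left 1 to K — 5 moves in all.
Check: all required cells visited; 5 ≤ 5 moves.

B -> C -> D -> F -> L -> K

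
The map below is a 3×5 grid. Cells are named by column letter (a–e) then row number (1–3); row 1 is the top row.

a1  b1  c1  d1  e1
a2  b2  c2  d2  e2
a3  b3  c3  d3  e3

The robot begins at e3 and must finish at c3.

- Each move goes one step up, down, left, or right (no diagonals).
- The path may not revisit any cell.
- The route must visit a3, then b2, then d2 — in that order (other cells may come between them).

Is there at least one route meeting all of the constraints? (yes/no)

One route that works: e3 → e2 → e1 → d1 → c1 → b1 → a1 → a2 → a3 → b3 → b2 → c2 → d2 → d3 → c3.

yes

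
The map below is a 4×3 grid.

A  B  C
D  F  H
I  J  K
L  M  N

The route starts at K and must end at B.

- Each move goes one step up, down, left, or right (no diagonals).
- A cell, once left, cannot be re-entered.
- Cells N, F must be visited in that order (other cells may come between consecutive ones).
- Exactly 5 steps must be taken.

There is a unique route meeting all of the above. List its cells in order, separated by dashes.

The waypoints must appear in the order N, F, with no cell reused.
Route from K: down 1 to N, left 1 to M, up 3 to B — 5 moves in all.
Check: order respected (N at step 1, F at step 4); 5 moves as required.

K - N - M - J - F - B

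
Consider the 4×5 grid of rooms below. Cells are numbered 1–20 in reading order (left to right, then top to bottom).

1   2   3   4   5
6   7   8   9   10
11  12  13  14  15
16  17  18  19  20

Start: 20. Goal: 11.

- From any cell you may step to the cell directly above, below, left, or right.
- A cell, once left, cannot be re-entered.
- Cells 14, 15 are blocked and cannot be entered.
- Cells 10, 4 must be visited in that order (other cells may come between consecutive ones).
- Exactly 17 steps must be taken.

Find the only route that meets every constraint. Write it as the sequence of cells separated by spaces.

The waypoints must appear in the order 10, 4, with no cell reused.
Route from 20: left 2 to 18, up 2 to 8, right 2 to 10, up 1 to 5, left 4 to 1, down 1 to 6, right 1 to 7, down 2 to 17, left 1 to 16, up 1 to 11 — 17 moves in all.
Check: order respected (10 at step 6, 4 at step 8); 17 moves as required.

20 19 18 13 8 9 10 5 4 3 2 1 6 7 12 17 16 11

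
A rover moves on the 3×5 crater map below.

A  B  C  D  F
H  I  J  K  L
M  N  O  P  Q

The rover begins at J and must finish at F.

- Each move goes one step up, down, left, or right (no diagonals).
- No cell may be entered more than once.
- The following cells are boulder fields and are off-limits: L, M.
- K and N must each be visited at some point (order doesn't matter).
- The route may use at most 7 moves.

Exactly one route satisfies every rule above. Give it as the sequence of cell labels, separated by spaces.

J I N O P K D F

The budget equals the shortest possible length, so every move has to be on a shortest route through the required cells.
Route from J: left to I, down to N, 2× right (reaching P), 2× up (reaching D), right to F — 7 moves in all.
Check: all required cells visited; 7 ≤ 7 moves.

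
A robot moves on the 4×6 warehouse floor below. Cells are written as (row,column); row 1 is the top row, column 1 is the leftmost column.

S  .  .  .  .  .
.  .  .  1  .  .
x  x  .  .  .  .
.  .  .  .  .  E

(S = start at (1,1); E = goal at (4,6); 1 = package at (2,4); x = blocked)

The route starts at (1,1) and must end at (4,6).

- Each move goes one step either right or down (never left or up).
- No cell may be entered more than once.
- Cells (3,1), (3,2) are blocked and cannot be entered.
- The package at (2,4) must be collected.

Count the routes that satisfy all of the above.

A right/down-only route from (1,1) to (4,6) makes exactly 3 down-moves and 5 right-moves in some order.
With no other constraints that would be C(8,3) = 56 routes.
Split at (2,4) and multiply the segment counts (each segment already excludes blocked cells): (1,1)→(2,4): 4; (2,4)→(4,6): 6; product = 24.
That gives 24 routes.

24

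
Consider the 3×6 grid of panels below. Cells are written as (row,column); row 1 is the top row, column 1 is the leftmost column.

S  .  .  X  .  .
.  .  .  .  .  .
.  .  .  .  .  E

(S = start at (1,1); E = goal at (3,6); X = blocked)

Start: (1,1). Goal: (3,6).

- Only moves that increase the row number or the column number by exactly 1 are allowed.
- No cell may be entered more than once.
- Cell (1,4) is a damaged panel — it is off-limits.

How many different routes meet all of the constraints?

15

A right/down-only route from (1,1) to (3,6) makes exactly 2 down-moves and 5 right-moves in some order.
With no other constraints that would be C(7,2) = 21 routes.
Subtract routes through each blocked cell (inclusion–exclusion for overlaps): − through (1,4): 6 → 15.
That gives 15 routes.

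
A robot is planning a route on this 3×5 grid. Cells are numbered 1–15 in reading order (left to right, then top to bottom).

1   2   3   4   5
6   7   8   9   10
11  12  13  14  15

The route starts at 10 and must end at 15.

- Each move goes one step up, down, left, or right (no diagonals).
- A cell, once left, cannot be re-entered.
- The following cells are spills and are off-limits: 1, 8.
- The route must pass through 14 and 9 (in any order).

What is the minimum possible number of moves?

Any route passes through 14 and 9 in some order between 10 and 15. Summing Manhattan distances along each leg and taking the cheapest ordering (10 → 9 → 14 → 15) gives a lower bound of 1 + 1 + 1 = 3 moves.
A route of 3 moves achieves this: 10 → 9 → 14 → 15.
Since 3 matches the lower bound, it is optimal.

3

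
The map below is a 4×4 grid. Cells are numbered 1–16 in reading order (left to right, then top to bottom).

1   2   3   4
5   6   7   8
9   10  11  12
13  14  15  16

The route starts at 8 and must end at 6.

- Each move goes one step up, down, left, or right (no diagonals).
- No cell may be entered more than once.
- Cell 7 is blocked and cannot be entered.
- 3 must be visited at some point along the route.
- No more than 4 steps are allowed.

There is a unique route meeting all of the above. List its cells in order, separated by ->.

The 4-move cap with required stops at 3 leaves no slack for detours.
Route from 8: up to 4, 2× left (reaching 2), down to 6 — 4 moves in all.
Check: all required cells visited; 4 ≤ 4 moves.

8 -> 4 -> 3 -> 2 -> 6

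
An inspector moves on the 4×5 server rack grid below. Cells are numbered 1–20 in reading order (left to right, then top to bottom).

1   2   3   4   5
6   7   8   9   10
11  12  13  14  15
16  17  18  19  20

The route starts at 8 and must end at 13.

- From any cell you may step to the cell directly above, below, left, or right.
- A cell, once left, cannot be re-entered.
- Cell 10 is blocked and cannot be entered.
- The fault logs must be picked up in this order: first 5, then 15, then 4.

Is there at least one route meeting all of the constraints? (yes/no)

no

5 must be visited but has only one open neighbour (4), and it is neither the start nor the goal — the route would have to enter and leave through 4, re-entering it.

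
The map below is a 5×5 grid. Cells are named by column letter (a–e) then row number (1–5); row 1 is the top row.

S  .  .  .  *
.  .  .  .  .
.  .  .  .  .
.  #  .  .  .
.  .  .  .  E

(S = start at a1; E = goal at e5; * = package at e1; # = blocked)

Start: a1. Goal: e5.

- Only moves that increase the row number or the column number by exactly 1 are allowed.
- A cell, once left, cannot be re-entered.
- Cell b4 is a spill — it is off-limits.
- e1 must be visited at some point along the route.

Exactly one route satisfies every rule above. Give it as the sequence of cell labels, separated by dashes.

Moves only go right or down, so the column and row indices never decrease.
Route from a1: 4× right (reaching e1), 4× down (reaching e5) — 8 moves in all.
Check: all required cells visited.

a1 - b1 - c1 - d1 - e1 - e2 - e3 - e4 - e5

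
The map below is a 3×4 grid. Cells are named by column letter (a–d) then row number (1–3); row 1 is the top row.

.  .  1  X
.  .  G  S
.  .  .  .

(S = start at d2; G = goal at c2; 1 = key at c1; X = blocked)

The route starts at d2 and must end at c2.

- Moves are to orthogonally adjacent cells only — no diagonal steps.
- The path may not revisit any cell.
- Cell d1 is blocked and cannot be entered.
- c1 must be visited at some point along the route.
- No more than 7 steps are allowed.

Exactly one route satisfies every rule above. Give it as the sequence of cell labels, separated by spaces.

The budget equals the shortest possible length, so every move has to be on a shortest route through the required cells.
Route from d2: down to d3, 2× left (reaching b3), 2× up (reaching b1), right to c1, down to c2 — 7 moves in all.
Check: all required cells visited; 7 ≤ 7 moves.

d2 d3 c3 b3 b2 b1 c1 c2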